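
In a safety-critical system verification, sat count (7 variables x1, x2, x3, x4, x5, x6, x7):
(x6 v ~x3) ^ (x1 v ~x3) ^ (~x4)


CNF with 3 clauses over 7 vars (128 assignments).
An assignment satisfies CNF iff every clause has >=1 true literal.
Check each row (bits = x1,x2,x3,x4,x5,x6,x7; clause T/F shown):
  row 0 [0000000]: clauses=TTT -> 1
  row 1 [0000001]: clauses=TTT -> 1
  row 2 [0000010]: clauses=TTT -> 1
  row 3 [0000011]: clauses=TTT -> 1
  row 4 [0000100]: clauses=TTT -> 1
  (every remaining row is evaluated the same way; all 128 results are listed next)
Full result column, 8 rows per line (x1,x2,x3,x4 fixed per line; x5,x6,x7 runs 000..111 left to right):
  rows 0-7 [x1,x2,x3,x4=0000]: 11111111  (ones: 8)
  rows 8-15 [x1,x2,x3,x4=0001]: 00000000  (ones: 0)
  rows 16-23 [x1,x2,x3,x4=0010]: 00000000  (ones: 0)
  rows 24-31 [x1,x2,x3,x4=0011]: 00000000  (ones: 0)
  rows 32-39 [x1,x2,x3,x4=0100]: 11111111  (ones: 8)
  rows 40-47 [x1,x2,x3,x4=0101]: 00000000  (ones: 0)
  rows 48-55 [x1,x2,x3,x4=0110]: 00000000  (ones: 0)
  rows 56-63 [x1,x2,x3,x4=0111]: 00000000  (ones: 0)
  rows 64-71 [x1,x2,x3,x4=1000]: 11111111  (ones: 8)
  rows 72-79 [x1,x2,x3,x4=1001]: 00000000  (ones: 0)
  rows 80-87 [x1,x2,x3,x4=1010]: 00110011  (ones: 4)
  rows 88-95 [x1,x2,x3,x4=1011]: 00000000  (ones: 0)
  rows 96-103 [x1,x2,x3,x4=1100]: 11111111  (ones: 8)
  rows 104-111 [x1,x2,x3,x4=1101]: 00000000  (ones: 0)
  rows 112-119 [x1,x2,x3,x4=1110]: 00110011  (ones: 4)
  rows 120-127 [x1,x2,x3,x4=1111]: 00000000  (ones: 0)
Satisfying assignments = 8+0+0+0+8+0+0+0+8+0+4+0+8+0+4+0 = 40

40


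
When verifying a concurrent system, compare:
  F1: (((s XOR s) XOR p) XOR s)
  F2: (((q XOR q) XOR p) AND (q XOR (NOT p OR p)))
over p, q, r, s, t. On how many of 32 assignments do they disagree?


F1 = (((s XOR s) XOR p) XOR s)
F2 = (((q XOR q) XOR p) AND (q XOR (NOT p OR p)))
Evaluate both on each of 32 rows (bits = p,q,r,s,t):
  row 0 [00000]: F1=0 F2=0 -> 0
  row 1 [00001]: F1=0 F2=0 -> 0
  row 2 [00010]: F1=1 F2=0 (differ) -> 1
  row 3 [00011]: F1=1 F2=0 (differ) -> 1
  row 4 [00100]: F1=0 F2=0 -> 0
  row 5 [00101]: F1=0 F2=0 -> 0
  row 6 [00110]: F1=1 F2=0 (differ) -> 1
  row 7 [00111]: F1=1 F2=0 (differ) -> 1
  row 8 [01000]: F1=0 F2=0 -> 0
  row 9 [01001]: F1=0 F2=0 -> 0
  row 10 [01010]: F1=1 F2=0 (differ) -> 1
  row 11 [01011]: F1=1 F2=0 (differ) -> 1
  row 12 [01100]: F1=0 F2=0 -> 0
  row 13 [01101]: F1=0 F2=0 -> 0
  row 14 [01110]: F1=1 F2=0 (differ) -> 1
  row 15 [01111]: F1=1 F2=0 (differ) -> 1
  row 16 [10000]: F1=1 F2=1 -> 0
  row 17 [10001]: F1=1 F2=1 -> 0
  row 18 [10010]: F1=0 F2=1 (differ) -> 1
  row 19 [10011]: F1=0 F2=1 (differ) -> 1
  row 20 [10100]: F1=1 F2=1 -> 0
  row 21 [10101]: F1=1 F2=1 -> 0
  row 22 [10110]: F1=0 F2=1 (differ) -> 1
  row 23 [10111]: F1=0 F2=1 (differ) -> 1
  row 24 [11000]: F1=1 F2=0 (differ) -> 1
  row 25 [11001]: F1=1 F2=0 (differ) -> 1
  row 26 [11010]: F1=0 F2=0 -> 0
  row 27 [11011]: F1=0 F2=0 -> 0
  row 28 [11100]: F1=1 F2=0 (differ) -> 1
  row 29 [11101]: F1=1 F2=0 (differ) -> 1
  row 30 [11110]: F1=0 F2=0 -> 0
  row 31 [11111]: F1=0 F2=0 -> 0
Full result column, 8 rows per line (p,q fixed per line; r,s,t runs 000..111 left to right):
  rows 0-7 [p,q=00]: 00110011  (ones: 4)
  rows 8-15 [p,q=01]: 00110011  (ones: 4)
  rows 16-23 [p,q=10]: 00110011  (ones: 4)
  rows 24-31 [p,q=11]: 11001100  (ones: 4)
Disagreements = 4+4+4+4 = 16

16


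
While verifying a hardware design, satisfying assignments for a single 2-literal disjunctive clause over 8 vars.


Step 1: Total=2^8=256
Step 2: Unsat when all 2 false: 2^6=64
Step 3: Sat=256-64=192

192


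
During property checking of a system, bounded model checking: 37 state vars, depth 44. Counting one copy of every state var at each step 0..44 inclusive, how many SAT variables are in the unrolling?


BMC unrolls to depth k, creating one copy of each state var for steps 0..k.
Step count = 44 + 1 = 45 (steps 0 through 44)
Vars per step = 37
Total = 37 * 45 = 1665

1665


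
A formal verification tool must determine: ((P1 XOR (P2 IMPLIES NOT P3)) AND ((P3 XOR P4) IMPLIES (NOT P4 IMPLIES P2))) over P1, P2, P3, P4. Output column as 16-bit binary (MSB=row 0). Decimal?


Formula: ((P1 XOR (P2 IMPLIES NOT P3)) AND ((P3 XOR P4) IMPLIES (NOT P4 IMPLIES P2))) over P1, P2, P3, P4 (16 rows)
Evaluate each row (bits = P1,P2,P3,P4, MSB first):
  row 0 [0000]: ((0 XOR (0 IMPLIES NOT 0)) AND ((0 XOR 0) IMPLIES (NOT 0 IMPLIES 0))) -> 1
  row 1 [0001]: ((0 XOR (0 IMPLIES NOT 0)) AND ((0 XOR 1) IMPLIES (NOT 1 IMPLIES 0))) -> 1
  row 2 [0010]: ((0 XOR (0 IMPLIES NOT 1)) AND ((1 XOR 0) IMPLIES (NOT 0 IMPLIES 0))) -> 0
  row 3 [0011]: ((0 XOR (0 IMPLIES NOT 1)) AND ((1 XOR 1) IMPLIES (NOT 1 IMPLIES 0))) -> 1
  row 4 [0100]: ((0 XOR (1 IMPLIES NOT 0)) AND ((0 XOR 0) IMPLIES (NOT 0 IMPLIES 1))) -> 1
  row 5 [0101]: ((0 XOR (1 IMPLIES NOT 0)) AND ((0 XOR 1) IMPLIES (NOT 1 IMPLIES 1))) -> 1
  row 6 [0110]: ((0 XOR (1 IMPLIES NOT 1)) AND ((1 XOR 0) IMPLIES (NOT 0 IMPLIES 1))) -> 0
  row 7 [0111]: ((0 XOR (1 IMPLIES NOT 1)) AND ((1 XOR 1) IMPLIES (NOT 1 IMPLIES 1))) -> 0
  row 8 [1000]: ((1 XOR (0 IMPLIES NOT 0)) AND ((0 XOR 0) IMPLIES (NOT 0 IMPLIES 0))) -> 0
  row 9 [1001]: ((1 XOR (0 IMPLIES NOT 0)) AND ((0 XOR 1) IMPLIES (NOT 1 IMPLIES 0))) -> 0
  row 10 [1010]: ((1 XOR (0 IMPLIES NOT 1)) AND ((1 XOR 0) IMPLIES (NOT 0 IMPLIES 0))) -> 0
  row 11 [1011]: ((1 XOR (0 IMPLIES NOT 1)) AND ((1 XOR 1) IMPLIES (NOT 1 IMPLIES 0))) -> 0
  row 12 [1100]: ((1 XOR (1 IMPLIES NOT 0)) AND ((0 XOR 0) IMPLIES (NOT 0 IMPLIES 1))) -> 0
  row 13 [1101]: ((1 XOR (1 IMPLIES NOT 0)) AND ((0 XOR 1) IMPLIES (NOT 1 IMPLIES 1))) -> 0
  row 14 [1110]: ((1 XOR (1 IMPLIES NOT 1)) AND ((1 XOR 0) IMPLIES (NOT 0 IMPLIES 1))) -> 1
  row 15 [1111]: ((1 XOR (1 IMPLIES NOT 1)) AND ((1 XOR 1) IMPLIES (NOT 1 IMPLIES 1))) -> 1
Full result column, 4 rows per line (P1,P2 fixed per line; P3,P4 runs 00..11 left to right):
  rows 0-3 [P1,P2=00]: 1101  = hex D
  rows 4-7 [P1,P2=01]: 1100  = hex C
  rows 8-11 [P1,P2=10]: 0000  = hex 0
  rows 12-15 [P1,P2=11]: 0011  = hex 3
Output column (row 0 .. row 15) = 1101110000000011
Output column grouped in 4s = 1101 1100 0000 0011 = 0xDC03
Convert to decimal digit by digit (value = value*16 + digit):
  D -> 13
  13*16 + 12 (C) = 220
  220*16 + 0 = 3520
  3520*16 + 3 = 56323
Decimal = 56323

56323


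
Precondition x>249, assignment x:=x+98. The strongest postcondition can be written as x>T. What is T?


Formula: sp(P, x:=E) = exists old_x. (x = E[old_x/x]) AND P[old_x/x] (old_x is the value of x before the assignment; eliminate old_x by solving x = E[old_x/x] for old_x)
Step 1: Precondition P: x>249, i.e. old_x > 249
Step 2: Assignment gives x = old_x + 98, so old_x = x - 98
Step 3: Substitute into P: x - 98 > 249
Step 4: Simplify: x > 249+98 = 347

347


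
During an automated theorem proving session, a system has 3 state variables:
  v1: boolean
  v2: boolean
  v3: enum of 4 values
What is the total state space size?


State space = product of domain sizes of all variables.
Domain sizes:
  v1 (boolean): 2
  v2 (boolean): 2
  v3 (enum of 4 values): 4
Product = 2 * 2 * 4 = 16

16


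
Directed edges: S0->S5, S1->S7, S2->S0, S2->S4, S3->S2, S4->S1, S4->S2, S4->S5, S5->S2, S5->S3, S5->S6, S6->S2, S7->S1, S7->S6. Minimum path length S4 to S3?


BFS layer-by-layer from S4:
  dist 0: {S4}
  dist 1: {S1, S2, S5}
  dist 2: {S0, S3, S6, S7}
  -> S3 reached at distance 2
Shortest path length = 2

2


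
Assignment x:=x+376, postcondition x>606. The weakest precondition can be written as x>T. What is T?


Formula: wp(x:=E, P) = P[E/x] (substitute E for x in postcondition)
Step 1: Postcondition: x>606
Step 2: Substitute x+376 for x: x+376>606
Step 3: Solve for x: x > 606-376 = 230

230


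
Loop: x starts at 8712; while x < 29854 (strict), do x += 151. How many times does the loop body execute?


Step 1: x goes from 8712 toward 29854 by 151; the body runs while x<29854, so iterations = ceil((bound-start)/step)
Step 2: Distance=21142
Step 3: ceil(21142/151)=141

141


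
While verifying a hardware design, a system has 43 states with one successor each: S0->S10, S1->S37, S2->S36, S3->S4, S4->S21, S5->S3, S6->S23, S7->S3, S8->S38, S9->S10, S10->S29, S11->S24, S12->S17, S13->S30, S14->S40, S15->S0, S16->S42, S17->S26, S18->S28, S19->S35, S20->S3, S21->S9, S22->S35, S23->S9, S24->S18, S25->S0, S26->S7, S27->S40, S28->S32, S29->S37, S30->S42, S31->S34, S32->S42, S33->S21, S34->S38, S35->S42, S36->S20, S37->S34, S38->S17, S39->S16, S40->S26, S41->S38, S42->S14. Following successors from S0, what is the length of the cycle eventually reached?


Trace from S0 until a state repeats:
  S0 -> S10 -> S29 -> S37 -> S34 -> S38 -> S17 -> S26 -> S7 -> S3 -> S4 -> S21 -> S9 -> S10
S10 first seen at step 1, revisited at step 13.
Cycle length = 13 - 1 = 12

12


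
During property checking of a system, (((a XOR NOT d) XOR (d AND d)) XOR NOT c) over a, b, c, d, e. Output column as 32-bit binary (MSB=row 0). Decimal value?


Formula: (((a XOR NOT d) XOR (d AND d)) XOR NOT c) over a, b, c, d, e (32 rows)
Evaluate each row (bits = a,b,c,d,e, MSB first):
  row 0 [00000]: (((0 XOR NOT 0) XOR (0 AND 0)) XOR NOT 0) -> 0
  row 1 [00001]: (((0 XOR NOT 0) XOR (0 AND 0)) XOR NOT 0) -> 0
  row 2 [00010]: (((0 XOR NOT 1) XOR (1 AND 1)) XOR NOT 0) -> 0
  row 3 [00011]: (((0 XOR NOT 1) XOR (1 AND 1)) XOR NOT 0) -> 0
  row 4 [00100]: (((0 XOR NOT 0) XOR (0 AND 0)) XOR NOT 1) -> 1
  row 5 [00101]: (((0 XOR NOT 0) XOR (0 AND 0)) XOR NOT 1) -> 1
  row 6 [00110]: (((0 XOR NOT 1) XOR (1 AND 1)) XOR NOT 1) -> 1
  row 7 [00111]: (((0 XOR NOT 1) XOR (1 AND 1)) XOR NOT 1) -> 1
  row 8 [01000]: (((0 XOR NOT 0) XOR (0 AND 0)) XOR NOT 0) -> 0
  row 9 [01001]: (((0 XOR NOT 0) XOR (0 AND 0)) XOR NOT 0) -> 0
  row 10 [01010]: (((0 XOR NOT 1) XOR (1 AND 1)) XOR NOT 0) -> 0
  row 11 [01011]: (((0 XOR NOT 1) XOR (1 AND 1)) XOR NOT 0) -> 0
  row 12 [01100]: (((0 XOR NOT 0) XOR (0 AND 0)) XOR NOT 1) -> 1
  row 13 [01101]: (((0 XOR NOT 0) XOR (0 AND 0)) XOR NOT 1) -> 1
  row 14 [01110]: (((0 XOR NOT 1) XOR (1 AND 1)) XOR NOT 1) -> 1
  row 15 [01111]: (((0 XOR NOT 1) XOR (1 AND 1)) XOR NOT 1) -> 1
  row 16 [10000]: (((1 XOR NOT 0) XOR (0 AND 0)) XOR NOT 0) -> 1
  row 17 [10001]: (((1 XOR NOT 0) XOR (0 AND 0)) XOR NOT 0) -> 1
  row 18 [10010]: (((1 XOR NOT 1) XOR (1 AND 1)) XOR NOT 0) -> 1
  row 19 [10011]: (((1 XOR NOT 1) XOR (1 AND 1)) XOR NOT 0) -> 1
  row 20 [10100]: (((1 XOR NOT 0) XOR (0 AND 0)) XOR NOT 1) -> 0
  row 21 [10101]: (((1 XOR NOT 0) XOR (0 AND 0)) XOR NOT 1) -> 0
  row 22 [10110]: (((1 XOR NOT 1) XOR (1 AND 1)) XOR NOT 1) -> 0
  row 23 [10111]: (((1 XOR NOT 1) XOR (1 AND 1)) XOR NOT 1) -> 0
  row 24 [11000]: (((1 XOR NOT 0) XOR (0 AND 0)) XOR NOT 0) -> 1
  row 25 [11001]: (((1 XOR NOT 0) XOR (0 AND 0)) XOR NOT 0) -> 1
  row 26 [11010]: (((1 XOR NOT 1) XOR (1 AND 1)) XOR NOT 0) -> 1
  row 27 [11011]: (((1 XOR NOT 1) XOR (1 AND 1)) XOR NOT 0) -> 1
  row 28 [11100]: (((1 XOR NOT 0) XOR (0 AND 0)) XOR NOT 1) -> 0
  row 29 [11101]: (((1 XOR NOT 0) XOR (0 AND 0)) XOR NOT 1) -> 0
  row 30 [11110]: (((1 XOR NOT 1) XOR (1 AND 1)) XOR NOT 1) -> 0
  row 31 [11111]: (((1 XOR NOT 1) XOR (1 AND 1)) XOR NOT 1) -> 0
Full result column, 4 rows per line (a,b,c fixed per line; d,e runs 00..11 left to right):
  rows 0-3 [a,b,c=000]: 0000  = hex 0
  rows 4-7 [a,b,c=001]: 1111  = hex F
  rows 8-11 [a,b,c=010]: 0000  = hex 0
  rows 12-15 [a,b,c=011]: 1111  = hex F
  rows 16-19 [a,b,c=100]: 1111  = hex F
  rows 20-23 [a,b,c=101]: 0000  = hex 0
  rows 24-27 [a,b,c=110]: 1111  = hex F
  rows 28-31 [a,b,c=111]: 0000  = hex 0
Output column (row 0 .. row 31) = 00001111000011111111000011110000
Output column grouped in 4s = 0000 1111 0000 1111 1111 0000 1111 0000 = 0x0F0FF0F0
Convert to decimal digit by digit (value = value*16 + digit):
  0 -> 0
  0*16 + 15 (F) = 15
  15*16 + 0 = 240
  240*16 + 15 (F) = 3855
  3855*16 + 15 (F) = 61695
  61695*16 + 0 = 987120
  987120*16 + 15 (F) = 15793935
  15793935*16 + 0 = 252702960
Decimal = 252702960

252702960


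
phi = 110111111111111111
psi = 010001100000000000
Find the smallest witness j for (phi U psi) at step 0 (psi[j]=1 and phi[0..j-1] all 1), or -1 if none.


(phi U psi) at 0: need smallest j with psi[j]=1 and phi[i]=1 for all i in [0,j).
Scan from step 0:
  step 0: phi=1, psi=0 -> continue
  step 1: psi=1 and phi held for [0,1) -> witness found
Witness step = 1

1


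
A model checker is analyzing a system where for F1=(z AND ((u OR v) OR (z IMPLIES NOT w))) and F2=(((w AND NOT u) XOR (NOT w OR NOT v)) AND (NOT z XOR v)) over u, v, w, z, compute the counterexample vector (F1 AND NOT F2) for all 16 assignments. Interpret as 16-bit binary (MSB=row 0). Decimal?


F1 = (z AND ((u OR v) OR (z IMPLIES NOT w)))
F2 = (((w AND NOT u) XOR (NOT w OR NOT v)) AND (NOT z XOR v))
Counterexample to F1=>F2 is where F1=1 and F2=0.
Evaluate each row (bits = u,v,w,z, MSB first):
  row 0 [0000]: F1=0 F2=1 -> F1&~F2 -> 0
  row 1 [0001]: F1=1 F2=0 -> F1&~F2 -> 1
  row 2 [0010]: F1=0 F2=0 -> F1&~F2 -> 0
  row 3 [0011]: F1=0 F2=0 -> F1&~F2 -> 0
  row 4 [0100]: F1=0 F2=0 -> F1&~F2 -> 0
  row 5 [0101]: F1=1 F2=1 -> F1&~F2 -> 0
  row 6 [0110]: F1=0 F2=0 -> F1&~F2 -> 0
  row 7 [0111]: F1=1 F2=1 -> F1&~F2 -> 0
  row 8 [1000]: F1=0 F2=1 -> F1&~F2 -> 0
  row 9 [1001]: F1=1 F2=0 -> F1&~F2 -> 1
  row 10 [1010]: F1=0 F2=1 -> F1&~F2 -> 0
  row 11 [1011]: F1=1 F2=0 -> F1&~F2 -> 1
  row 12 [1100]: F1=0 F2=0 -> F1&~F2 -> 0
  row 13 [1101]: F1=1 F2=1 -> F1&~F2 -> 0
  row 14 [1110]: F1=0 F2=0 -> F1&~F2 -> 0
  row 15 [1111]: F1=1 F2=0 -> F1&~F2 -> 1
Full result column, 4 rows per line (u,v fixed per line; w,z runs 00..11 left to right):
  rows 0-3 [u,v=00]: 0100  = hex 4
  rows 4-7 [u,v=01]: 0000  = hex 0
  rows 8-11 [u,v=10]: 0101  = hex 5
  rows 12-15 [u,v=11]: 0001  = hex 1
Counterexample vector (row 0 .. row 15) = 0100000001010001
Output column grouped in 4s = 0100 0000 0101 0001 = 0x4051
Convert to decimal digit by digit (value = value*16 + digit):
  4 -> 4
  4*16 + 0 = 64
  64*16 + 5 = 1029
  1029*16 + 1 = 16465
Decimal = 16465

16465


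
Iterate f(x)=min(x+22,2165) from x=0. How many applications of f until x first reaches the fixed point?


Step 1: x=0, cap=2165, increment=22
Step 2: x grows by 22 each step until capped at 2165; fixed point is x=2165
Step 3: iterations = ceil(2165/22) = 99

99


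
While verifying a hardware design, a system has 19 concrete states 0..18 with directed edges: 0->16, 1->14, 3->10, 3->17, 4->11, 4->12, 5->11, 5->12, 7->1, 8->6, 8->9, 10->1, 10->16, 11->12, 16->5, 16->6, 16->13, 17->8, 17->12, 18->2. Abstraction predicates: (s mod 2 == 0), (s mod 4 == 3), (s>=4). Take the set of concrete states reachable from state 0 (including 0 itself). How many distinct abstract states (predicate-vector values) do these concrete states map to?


BFS from 0:
Concrete reachable: {0, 5, 6, 11, 12, 13, 16}
Abstract via predicates (s mod 2 == 0), (s mod 4 == 3), (s>=4):
  (0,0,1) <- {5, 13}
  (0,1,1) <- {11}
  (1,0,0) <- {0}
  (1,0,1) <- {6, 12, 16}
Distinct abstract states = 4

4


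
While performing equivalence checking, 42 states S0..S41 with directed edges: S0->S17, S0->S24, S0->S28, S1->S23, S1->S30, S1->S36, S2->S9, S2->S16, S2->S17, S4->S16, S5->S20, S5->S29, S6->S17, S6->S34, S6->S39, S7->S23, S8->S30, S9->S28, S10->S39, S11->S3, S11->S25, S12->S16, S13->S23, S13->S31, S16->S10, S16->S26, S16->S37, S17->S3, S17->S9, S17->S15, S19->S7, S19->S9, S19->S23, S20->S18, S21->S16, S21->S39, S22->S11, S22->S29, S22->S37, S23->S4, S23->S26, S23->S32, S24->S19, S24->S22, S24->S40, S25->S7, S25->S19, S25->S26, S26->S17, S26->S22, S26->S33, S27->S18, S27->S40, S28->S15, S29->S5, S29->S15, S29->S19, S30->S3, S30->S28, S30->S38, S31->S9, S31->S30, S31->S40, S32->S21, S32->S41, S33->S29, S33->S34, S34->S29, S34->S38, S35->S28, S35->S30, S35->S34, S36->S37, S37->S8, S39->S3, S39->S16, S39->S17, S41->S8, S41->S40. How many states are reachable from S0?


BFS from S0:
  layer 0: {S0}
  layer 1: {S17, S24, S28}
  layer 2: {S3, S9, S15, S19, S22, S40}
  layer 3: {S7, S11, S23, S29, S37}
  layer 4: {S4, S5, S8, S25, S26, S32}
  layer 5: {S16, S20, S21, S30, S33, S41}
  layer 6: {S10, S18, S34, S38, S39}
Reachable set: {S0, S3, S4, S5, S7, S8, S9, S10, S11, S15, S16, S17, S18, S19, S20, S21, S22, S23, S24, S25, S26, S28, S29, S30, S32, S33, S34, S37, S38, S39, S40, S41}
Count = 32

32


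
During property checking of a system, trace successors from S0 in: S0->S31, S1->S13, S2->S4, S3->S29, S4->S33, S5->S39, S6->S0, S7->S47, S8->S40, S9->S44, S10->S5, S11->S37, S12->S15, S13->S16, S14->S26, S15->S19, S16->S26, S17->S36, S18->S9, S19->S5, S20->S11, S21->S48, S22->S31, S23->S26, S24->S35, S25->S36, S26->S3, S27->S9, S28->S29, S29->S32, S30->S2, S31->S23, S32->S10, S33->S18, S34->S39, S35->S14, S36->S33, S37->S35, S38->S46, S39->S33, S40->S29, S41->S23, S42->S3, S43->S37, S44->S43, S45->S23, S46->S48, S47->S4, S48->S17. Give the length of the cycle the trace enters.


Trace from S0 until a state repeats:
  S0 -> S31 -> S23 -> S26 -> S3 -> S29 -> S32 -> S10 -> S5 -> S39 -> S33 -> S18 -> S9 -> S44 -> S43 -> S37 -> S35 -> S14 -> S26
S26 first seen at step 3, revisited at step 18.
Cycle length = 18 - 3 = 15

15


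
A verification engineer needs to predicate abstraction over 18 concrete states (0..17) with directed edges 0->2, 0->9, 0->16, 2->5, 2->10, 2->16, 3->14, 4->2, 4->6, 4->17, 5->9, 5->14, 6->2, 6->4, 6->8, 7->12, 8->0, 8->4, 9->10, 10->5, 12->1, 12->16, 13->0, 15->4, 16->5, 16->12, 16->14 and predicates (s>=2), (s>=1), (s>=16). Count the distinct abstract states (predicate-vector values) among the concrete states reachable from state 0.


BFS from 0:
Concrete reachable: {0, 1, 2, 5, 9, 10, 12, 14, 16}
Abstract via predicates (s>=2), (s>=1), (s>=16):
  (0,0,0) <- {0}
  (0,1,0) <- {1}
  (1,1,0) <- {2, 5, 9, 10, 12, 14}
  (1,1,1) <- {16}
Distinct abstract states = 4

4


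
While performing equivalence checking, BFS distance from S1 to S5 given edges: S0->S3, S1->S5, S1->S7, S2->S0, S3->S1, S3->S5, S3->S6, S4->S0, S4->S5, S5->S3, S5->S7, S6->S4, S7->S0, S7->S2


BFS layer-by-layer from S1:
  dist 0: {S1}
  dist 1: {S5, S7}
  -> S5 reached at distance 1
Shortest path length = 1

1


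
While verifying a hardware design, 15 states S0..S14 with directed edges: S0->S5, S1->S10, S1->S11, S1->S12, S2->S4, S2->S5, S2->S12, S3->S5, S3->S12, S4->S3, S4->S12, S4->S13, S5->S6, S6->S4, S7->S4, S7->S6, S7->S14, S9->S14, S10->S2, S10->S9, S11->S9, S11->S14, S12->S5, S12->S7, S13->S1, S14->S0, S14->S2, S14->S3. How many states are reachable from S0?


BFS from S0:
  layer 0: {S0}
  layer 1: {S5}
  layer 2: {S6}
  layer 3: {S4}
  layer 4: {S3, S12, S13}
  layer 5: {S1, S7}
  layer 6: {S10, S11, S14}
  layer 7: {S2, S9}
Reachable set: {S0, S1, S2, S3, S4, S5, S6, S7, S9, S10, S11, S12, S13, S14}
Count = 14

14


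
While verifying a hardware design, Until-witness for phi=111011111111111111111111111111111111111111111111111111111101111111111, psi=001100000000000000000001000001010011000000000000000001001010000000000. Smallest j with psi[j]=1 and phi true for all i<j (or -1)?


(phi U psi) at 0: need smallest j with psi[j]=1 and phi[i]=1 for all i in [0,j).
Scan from step 0:
  step 0: phi=1, psi=0 -> continue
  step 1: phi=1, psi=0 -> continue
  step 2: psi=1 and phi held for [0,2) -> witness found
Witness step = 2

2


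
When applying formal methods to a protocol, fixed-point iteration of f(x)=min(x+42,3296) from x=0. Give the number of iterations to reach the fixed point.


Step 1: x=0, cap=3296, increment=42
Step 2: x grows by 42 each step until capped at 3296; fixed point is x=3296
Step 3: iterations = ceil(3296/42) = 79

79


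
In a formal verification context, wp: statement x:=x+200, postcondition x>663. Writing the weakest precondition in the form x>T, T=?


Formula: wp(x:=E, P) = P[E/x] (substitute E for x in postcondition)
Step 1: Postcondition: x>663
Step 2: Substitute x+200 for x: x+200>663
Step 3: Solve for x: x > 663-200 = 463

463


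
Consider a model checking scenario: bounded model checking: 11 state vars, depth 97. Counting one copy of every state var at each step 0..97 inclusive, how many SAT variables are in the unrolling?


BMC unrolls to depth k, creating one copy of each state var for steps 0..k.
Step count = 97 + 1 = 98 (steps 0 through 97)
Vars per step = 11
Total = 11 * 98 = 1078

1078


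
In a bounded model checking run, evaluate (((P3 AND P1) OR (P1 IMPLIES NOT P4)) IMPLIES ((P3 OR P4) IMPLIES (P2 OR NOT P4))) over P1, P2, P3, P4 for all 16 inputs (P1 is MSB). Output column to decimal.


Formula: (((P3 AND P1) OR (P1 IMPLIES NOT P4)) IMPLIES ((P3 OR P4) IMPLIES (P2 OR NOT P4))) over P1, P2, P3, P4 (16 rows)
Evaluate each row (bits = P1,P2,P3,P4, MSB first):
  row 0 [0000]: (((0 AND 0) OR (0 IMPLIES NOT 0)) IMPLIES ((0 OR 0) IMPLIES (0 OR NOT 0))) -> 1
  row 1 [0001]: (((0 AND 0) OR (0 IMPLIES NOT 1)) IMPLIES ((0 OR 1) IMPLIES (0 OR NOT 1))) -> 0
  row 2 [0010]: (((1 AND 0) OR (0 IMPLIES NOT 0)) IMPLIES ((1 OR 0) IMPLIES (0 OR NOT 0))) -> 1
  row 3 [0011]: (((1 AND 0) OR (0 IMPLIES NOT 1)) IMPLIES ((1 OR 1) IMPLIES (0 OR NOT 1))) -> 0
  row 4 [0100]: (((0 AND 0) OR (0 IMPLIES NOT 0)) IMPLIES ((0 OR 0) IMPLIES (1 OR NOT 0))) -> 1
  row 5 [0101]: (((0 AND 0) OR (0 IMPLIES NOT 1)) IMPLIES ((0 OR 1) IMPLIES (1 OR NOT 1))) -> 1
  row 6 [0110]: (((1 AND 0) OR (0 IMPLIES NOT 0)) IMPLIES ((1 OR 0) IMPLIES (1 OR NOT 0))) -> 1
  row 7 [0111]: (((1 AND 0) OR (0 IMPLIES NOT 1)) IMPLIES ((1 OR 1) IMPLIES (1 OR NOT 1))) -> 1
  row 8 [1000]: (((0 AND 1) OR (1 IMPLIES NOT 0)) IMPLIES ((0 OR 0) IMPLIES (0 OR NOT 0))) -> 1
  row 9 [1001]: (((0 AND 1) OR (1 IMPLIES NOT 1)) IMPLIES ((0 OR 1) IMPLIES (0 OR NOT 1))) -> 1
  row 10 [1010]: (((1 AND 1) OR (1 IMPLIES NOT 0)) IMPLIES ((1 OR 0) IMPLIES (0 OR NOT 0))) -> 1
  row 11 [1011]: (((1 AND 1) OR (1 IMPLIES NOT 1)) IMPLIES ((1 OR 1) IMPLIES (0 OR NOT 1))) -> 0
  row 12 [1100]: (((0 AND 1) OR (1 IMPLIES NOT 0)) IMPLIES ((0 OR 0) IMPLIES (1 OR NOT 0))) -> 1
  row 13 [1101]: (((0 AND 1) OR (1 IMPLIES NOT 1)) IMPLIES ((0 OR 1) IMPLIES (1 OR NOT 1))) -> 1
  row 14 [1110]: (((1 AND 1) OR (1 IMPLIES NOT 0)) IMPLIES ((1 OR 0) IMPLIES (1 OR NOT 0))) -> 1
  row 15 [1111]: (((1 AND 1) OR (1 IMPLIES NOT 1)) IMPLIES ((1 OR 1) IMPLIES (1 OR NOT 1))) -> 1
Full result column, 4 rows per line (P1,P2 fixed per line; P3,P4 runs 00..11 left to right):
  rows 0-3 [P1,P2=00]: 1010  = hex A
  rows 4-7 [P1,P2=01]: 1111  = hex F
  rows 8-11 [P1,P2=10]: 1110  = hex E
  rows 12-15 [P1,P2=11]: 1111  = hex F
Output column (row 0 .. row 15) = 1010111111101111
Output column grouped in 4s = 1010 1111 1110 1111 = 0xAFEF
Convert to decimal digit by digit (value = value*16 + digit):
  A -> 10
  10*16 + 15 (F) = 175
  175*16 + 14 (E) = 2814
  2814*16 + 15 (F) = 45039
Decimal = 45039

45039


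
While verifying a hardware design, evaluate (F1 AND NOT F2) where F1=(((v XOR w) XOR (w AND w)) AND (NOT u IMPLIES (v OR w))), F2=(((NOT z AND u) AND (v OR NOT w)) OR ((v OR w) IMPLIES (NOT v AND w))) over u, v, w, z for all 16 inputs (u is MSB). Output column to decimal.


F1 = (((v XOR w) XOR (w AND w)) AND (NOT u IMPLIES (v OR w)))
F2 = (((NOT z AND u) AND (v OR NOT w)) OR ((v OR w) IMPLIES (NOT v AND w)))
Counterexample to F1=>F2 is where F1=1 and F2=0.
Evaluate each row (bits = u,v,w,z, MSB first):
  row 0 [0000]: F1=0 F2=1 -> F1&~F2 -> 0
  row 1 [0001]: F1=0 F2=1 -> F1&~F2 -> 0
  row 2 [0010]: F1=0 F2=1 -> F1&~F2 -> 0
  row 3 [0011]: F1=0 F2=1 -> F1&~F2 -> 0
  row 4 [0100]: F1=1 F2=0 -> F1&~F2 -> 1
  row 5 [0101]: F1=1 F2=0 -> F1&~F2 -> 1
  row 6 [0110]: F1=1 F2=0 -> F1&~F2 -> 1
  row 7 [0111]: F1=1 F2=0 -> F1&~F2 -> 1
  row 8 [1000]: F1=0 F2=1 -> F1&~F2 -> 0
  row 9 [1001]: F1=0 F2=1 -> F1&~F2 -> 0
  row 10 [1010]: F1=0 F2=1 -> F1&~F2 -> 0
  row 11 [1011]: F1=0 F2=1 -> F1&~F2 -> 0
  row 12 [1100]: F1=1 F2=1 -> F1&~F2 -> 0
  row 13 [1101]: F1=1 F2=0 -> F1&~F2 -> 1
  row 14 [1110]: F1=1 F2=1 -> F1&~F2 -> 0
  row 15 [1111]: F1=1 F2=0 -> F1&~F2 -> 1
Full result column, 4 rows per line (u,v fixed per line; w,z runs 00..11 left to right):
  rows 0-3 [u,v=00]: 0000  = hex 0
  rows 4-7 [u,v=01]: 1111  = hex F
  rows 8-11 [u,v=10]: 0000  = hex 0
  rows 12-15 [u,v=11]: 0101  = hex 5
Counterexample vector (row 0 .. row 15) = 0000111100000101
Output column grouped in 4s = 0000 1111 0000 0101 = 0x0F05
Convert to decimal digit by digit (value = value*16 + digit):
  0 -> 0
  0*16 + 15 (F) = 15
  15*16 + 0 = 240
  240*16 + 5 = 3845
Decimal = 3845

3845


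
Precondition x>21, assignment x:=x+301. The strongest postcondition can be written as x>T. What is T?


Formula: sp(P, x:=E) = exists old_x. (x = E[old_x/x]) AND P[old_x/x] (old_x is the value of x before the assignment; eliminate old_x by solving x = E[old_x/x] for old_x)
Step 1: Precondition P: x>21, i.e. old_x > 21
Step 2: Assignment gives x = old_x + 301, so old_x = x - 301
Step 3: Substitute into P: x - 301 > 21
Step 4: Simplify: x > 21+301 = 322

322


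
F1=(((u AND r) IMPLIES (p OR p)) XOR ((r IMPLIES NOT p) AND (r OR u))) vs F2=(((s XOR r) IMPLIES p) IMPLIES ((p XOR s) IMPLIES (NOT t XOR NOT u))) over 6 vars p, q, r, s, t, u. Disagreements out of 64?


F1 = (((u AND r) IMPLIES (p OR p)) XOR ((r IMPLIES NOT p) AND (r OR u)))
F2 = (((s XOR r) IMPLIES p) IMPLIES ((p XOR s) IMPLIES (NOT t XOR NOT u)))
Evaluate both on each of 64 rows (bits = p,q,r,s,t,u):
  row 0 [000000]: F1=1 F2=1 -> 0
  row 1 [000001]: F1=0 F2=1 (differ) -> 1
  row 2 [000010]: F1=1 F2=1 -> 0
  row 3 [000011]: F1=0 F2=1 (differ) -> 1
  row 4 [000100]: F1=1 F2=1 -> 0
  (every remaining row is evaluated the same way; all 64 results are listed next)
Full result column, 8 rows per line (p,q,r fixed per line; s,t,u runs 000..111 left to right):
  rows 0-7 [p,q,r=000]: 01010101  (ones: 4)
  rows 8-15 [p,q,r=001]: 10100011  (ones: 4)
  rows 16-23 [p,q,r=010]: 01010101  (ones: 4)
  rows 24-31 [p,q,r=011]: 10100011  (ones: 4)
  rows 32-39 [p,q,r=100]: 11000101  (ones: 4)
  rows 40-47 [p,q,r=101]: 10010000  (ones: 2)
  rows 48-55 [p,q,r=110]: 11000101  (ones: 4)
  rows 56-63 [p,q,r=111]: 10010000  (ones: 2)
Disagreements = 4+4+4+4+4+2+4+2 = 28

28


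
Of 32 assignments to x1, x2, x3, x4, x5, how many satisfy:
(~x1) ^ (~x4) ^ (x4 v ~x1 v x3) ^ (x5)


CNF with 4 clauses over 5 vars (32 assignments).
An assignment satisfies CNF iff every clause has >=1 true literal.
Check each row (bits = x1,x2,x3,x4,x5; clause T/F shown):
  row 0 [00000]: clauses=TTTF -> 0
  row 1 [00001]: clauses=TTTT -> 1
  row 2 [00010]: clauses=TFTF -> 0
  row 3 [00011]: clauses=TFTT -> 0
  row 4 [00100]: clauses=TTTF -> 0
  row 5 [00101]: clauses=TTTT -> 1
  row 6 [00110]: clauses=TFTF -> 0
  row 7 [00111]: clauses=TFTT -> 0
  row 8 [01000]: clauses=TTTF -> 0
  row 9 [01001]: clauses=TTTT -> 1
  row 10 [01010]: clauses=TFTF -> 0
  row 11 [01011]: clauses=TFTT -> 0
  row 12 [01100]: clauses=TTTF -> 0
  row 13 [01101]: clauses=TTTT -> 1
  row 14 [01110]: clauses=TFTF -> 0
  row 15 [01111]: clauses=TFTT -> 0
  row 16 [10000]: clauses=FTFF -> 0
  row 17 [10001]: clauses=FTFT -> 0
  row 18 [10010]: clauses=FFTF -> 0
  row 19 [10011]: clauses=FFTT -> 0
  row 20 [10100]: clauses=FTTF -> 0
  row 21 [10101]: clauses=FTTT -> 0
  row 22 [10110]: clauses=FFTF -> 0
  row 23 [10111]: clauses=FFTT -> 0
  row 24 [11000]: clauses=FTFF -> 0
  row 25 [11001]: clauses=FTFT -> 0
  row 26 [11010]: clauses=FFTF -> 0
  row 27 [11011]: clauses=FFTT -> 0
  row 28 [11100]: clauses=FTTF -> 0
  row 29 [11101]: clauses=FTTT -> 0
  row 30 [11110]: clauses=FFTF -> 0
  row 31 [11111]: clauses=FFTT -> 0
Full result column, 8 rows per line (x1,x2 fixed per line; x3,x4,x5 runs 000..111 left to right):
  rows 0-7 [x1,x2=00]: 01000100  (ones: 2)
  rows 8-15 [x1,x2=01]: 01000100  (ones: 2)
  rows 16-23 [x1,x2=10]: 00000000  (ones: 0)
  rows 24-31 [x1,x2=11]: 00000000  (ones: 0)
Satisfying assignments = 2+2+0+0 = 4

4


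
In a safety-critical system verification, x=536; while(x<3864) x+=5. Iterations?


Step 1: x goes from 536 toward 3864 by 5; the body runs while x<3864, so iterations = ceil((bound-start)/step)
Step 2: Distance=3328
Step 3: ceil(3328/5)=666

666


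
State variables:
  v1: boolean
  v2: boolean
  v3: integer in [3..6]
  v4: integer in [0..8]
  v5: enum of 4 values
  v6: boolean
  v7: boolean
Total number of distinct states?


State space = product of domain sizes of all variables.
Domain sizes:
  v1 (boolean): 2
  v2 (boolean): 2
  v3 (integer in [3..6]): 4
  v4 (integer in [0..8]): 9
  v5 (enum of 4 values): 4
  v6 (boolean): 2
  v7 (boolean): 2
Product = 2 * 2 * 4 * 9 * 4 * 2 * 2 = 2304

2304


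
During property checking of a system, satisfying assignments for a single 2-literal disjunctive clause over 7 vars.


Step 1: Total=2^7=128
Step 2: Unsat when all 2 false: 2^5=32
Step 3: Sat=128-32=96

96


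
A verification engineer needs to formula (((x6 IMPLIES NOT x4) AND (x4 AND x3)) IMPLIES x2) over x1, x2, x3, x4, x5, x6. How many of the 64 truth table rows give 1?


Formula: (((x6 IMPLIES NOT x4) AND (x4 AND x3)) IMPLIES x2) over 6 vars (64 rows)
Evaluate each row (x1, x2, x3, x4, x5, x6 as bits, MSB first):
  row 0 [000000]: (((0 IMPLIES NOT 0) AND (0 AND 0)) IMPLIES 0) -> 1
  row 1 [000001]: (((1 IMPLIES NOT 0) AND (0 AND 0)) IMPLIES 0) -> 1
  row 2 [000010]: (((0 IMPLIES NOT 0) AND (0 AND 0)) IMPLIES 0) -> 1
  row 3 [000011]: (((1 IMPLIES NOT 0) AND (0 AND 0)) IMPLIES 0) -> 1
  row 4 [000100]: (((0 IMPLIES NOT 1) AND (1 AND 0)) IMPLIES 0) -> 1
  (every remaining row is evaluated the same way; all 64 results are listed next)
Full result column, 8 rows per line (x1,x2,x3 fixed per line; x4,x5,x6 runs 000..111 left to right):
  rows 0-7 [x1,x2,x3=000]: 11111111  (ones: 8)
  rows 8-15 [x1,x2,x3=001]: 11110101  (ones: 6)
  rows 16-23 [x1,x2,x3=010]: 11111111  (ones: 8)
  rows 24-31 [x1,x2,x3=011]: 11111111  (ones: 8)
  rows 32-39 [x1,x2,x3=100]: 11111111  (ones: 8)
  rows 40-47 [x1,x2,x3=101]: 11110101  (ones: 6)
  rows 48-55 [x1,x2,x3=110]: 11111111  (ones: 8)
  rows 56-63 [x1,x2,x3=111]: 11111111  (ones: 8)
Count of 1-rows = 8+6+8+8+8+6+8+8 = 60

60


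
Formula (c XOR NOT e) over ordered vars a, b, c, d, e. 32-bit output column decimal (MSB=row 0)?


Formula: (c XOR NOT e) over a, b, c, d, e (32 rows)
Evaluate each row (bits = a,b,c,d,e, MSB first):
  row 0 [00000]: (0 XOR NOT 0) -> 1
  row 1 [00001]: (0 XOR NOT 1) -> 0
  row 2 [00010]: (0 XOR NOT 0) -> 1
  row 3 [00011]: (0 XOR NOT 1) -> 0
  row 4 [00100]: (1 XOR NOT 0) -> 0
  row 5 [00101]: (1 XOR NOT 1) -> 1
  row 6 [00110]: (1 XOR NOT 0) -> 0
  row 7 [00111]: (1 XOR NOT 1) -> 1
  row 8 [01000]: (0 XOR NOT 0) -> 1
  row 9 [01001]: (0 XOR NOT 1) -> 0
  row 10 [01010]: (0 XOR NOT 0) -> 1
  row 11 [01011]: (0 XOR NOT 1) -> 0
  row 12 [01100]: (1 XOR NOT 0) -> 0
  row 13 [01101]: (1 XOR NOT 1) -> 1
  row 14 [01110]: (1 XOR NOT 0) -> 0
  row 15 [01111]: (1 XOR NOT 1) -> 1
  row 16 [10000]: (0 XOR NOT 0) -> 1
  row 17 [10001]: (0 XOR NOT 1) -> 0
  row 18 [10010]: (0 XOR NOT 0) -> 1
  row 19 [10011]: (0 XOR NOT 1) -> 0
  row 20 [10100]: (1 XOR NOT 0) -> 0
  row 21 [10101]: (1 XOR NOT 1) -> 1
  row 22 [10110]: (1 XOR NOT 0) -> 0
  row 23 [10111]: (1 XOR NOT 1) -> 1
  row 24 [11000]: (0 XOR NOT 0) -> 1
  row 25 [11001]: (0 XOR NOT 1) -> 0
  row 26 [11010]: (0 XOR NOT 0) -> 1
  row 27 [11011]: (0 XOR NOT 1) -> 0
  row 28 [11100]: (1 XOR NOT 0) -> 0
  row 29 [11101]: (1 XOR NOT 1) -> 1
  row 30 [11110]: (1 XOR NOT 0) -> 0
  row 31 [11111]: (1 XOR NOT 1) -> 1
Full result column, 4 rows per line (a,b,c fixed per line; d,e runs 00..11 left to right):
  rows 0-3 [a,b,c=000]: 1010  = hex A
  rows 4-7 [a,b,c=001]: 0101  = hex 5
  rows 8-11 [a,b,c=010]: 1010  = hex A
  rows 12-15 [a,b,c=011]: 0101  = hex 5
  rows 16-19 [a,b,c=100]: 1010  = hex A
  rows 20-23 [a,b,c=101]: 0101  = hex 5
  rows 24-27 [a,b,c=110]: 1010  = hex A
  rows 28-31 [a,b,c=111]: 0101  = hex 5
Output column (row 0 .. row 31) = 10100101101001011010010110100101
Output column grouped in 4s = 1010 0101 1010 0101 1010 0101 1010 0101 = 0xA5A5A5A5
Convert to decimal digit by digit (value = value*16 + digit):
  A -> 10
  10*16 + 5 = 165
  165*16 + 10 (A) = 2650
  2650*16 + 5 = 42405
  42405*16 + 10 (A) = 678490
  678490*16 + 5 = 10855845
  10855845*16 + 10 (A) = 173693530
  173693530*16 + 5 = 2779096485
Decimal = 2779096485

2779096485


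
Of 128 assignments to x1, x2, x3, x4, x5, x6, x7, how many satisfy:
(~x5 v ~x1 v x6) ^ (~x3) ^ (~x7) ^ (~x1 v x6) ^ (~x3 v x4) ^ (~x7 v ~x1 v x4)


CNF with 6 clauses over 7 vars (128 assignments).
An assignment satisfies CNF iff every clause has >=1 true literal.
Check each row (bits = x1,x2,x3,x4,x5,x6,x7; clause T/F shown):
  row 0 [0000000]: clauses=TTTTTT -> 1
  row 1 [0000001]: clauses=TTFTTT -> 0
  row 2 [0000010]: clauses=TTTTTT -> 1
  row 3 [0000011]: clauses=TTFTTT -> 0
  row 4 [0000100]: clauses=TTTTTT -> 1
  (every remaining row is evaluated the same way; all 128 results are listed next)
Full result column, 8 rows per line (x1,x2,x3,x4 fixed per line; x5,x6,x7 runs 000..111 left to right):
  rows 0-7 [x1,x2,x3,x4=0000]: 10101010  (ones: 4)
  rows 8-15 [x1,x2,x3,x4=0001]: 10101010  (ones: 4)
  rows 16-23 [x1,x2,x3,x4=0010]: 00000000  (ones: 0)
  rows 24-31 [x1,x2,x3,x4=0011]: 00000000  (ones: 0)
  rows 32-39 [x1,x2,x3,x4=0100]: 10101010  (ones: 4)
  rows 40-47 [x1,x2,x3,x4=0101]: 10101010  (ones: 4)
  rows 48-55 [x1,x2,x3,x4=0110]: 00000000  (ones: 0)
  rows 56-63 [x1,x2,x3,x4=0111]: 00000000  (ones: 0)
  rows 64-71 [x1,x2,x3,x4=1000]: 00100010  (ones: 2)
  rows 72-79 [x1,x2,x3,x4=1001]: 00100010  (ones: 2)
  rows 80-87 [x1,x2,x3,x4=1010]: 00000000  (ones: 0)
  rows 88-95 [x1,x2,x3,x4=1011]: 00000000  (ones: 0)
  rows 96-103 [x1,x2,x3,x4=1100]: 00100010  (ones: 2)
  rows 104-111 [x1,x2,x3,x4=1101]: 00100010  (ones: 2)
  rows 112-119 [x1,x2,x3,x4=1110]: 00000000  (ones: 0)
  rows 120-127 [x1,x2,x3,x4=1111]: 00000000  (ones: 0)
Satisfying assignments = 4+4+0+0+4+4+0+0+2+2+0+0+2+2+0+0 = 24

24


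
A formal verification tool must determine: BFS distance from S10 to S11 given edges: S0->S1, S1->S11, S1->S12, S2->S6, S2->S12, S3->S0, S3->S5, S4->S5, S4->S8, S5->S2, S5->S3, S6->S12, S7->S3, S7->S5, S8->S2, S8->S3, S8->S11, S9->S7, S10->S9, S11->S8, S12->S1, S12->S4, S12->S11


BFS layer-by-layer from S10:
  dist 0: {S10}
  dist 1: {S9}
  dist 2: {S7}
  dist 3: {S3, S5}
  dist 4: {S0, S2}
  dist 5: {S1, S6, S12}
  dist 6: {S4, S11}
  -> S11 reached at distance 6
Shortest path length = 6

6


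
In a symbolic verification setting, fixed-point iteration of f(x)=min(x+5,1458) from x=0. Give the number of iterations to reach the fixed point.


Step 1: x=0, cap=1458, increment=5
Step 2: x grows by 5 each step until capped at 1458; fixed point is x=1458
Step 3: iterations = ceil(1458/5) = 292

292


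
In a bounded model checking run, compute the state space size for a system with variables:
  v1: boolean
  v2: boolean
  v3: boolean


State space = product of domain sizes of all variables.
Domain sizes:
  v1 (boolean): 2
  v2 (boolean): 2
  v3 (boolean): 2
Product = 2 * 2 * 2 = 8

8


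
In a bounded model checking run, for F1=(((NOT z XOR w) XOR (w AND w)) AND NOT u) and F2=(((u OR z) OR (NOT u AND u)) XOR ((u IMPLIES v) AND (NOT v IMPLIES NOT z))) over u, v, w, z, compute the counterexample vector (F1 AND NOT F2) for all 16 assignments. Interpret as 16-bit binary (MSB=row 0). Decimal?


F1 = (((NOT z XOR w) XOR (w AND w)) AND NOT u)
F2 = (((u OR z) OR (NOT u AND u)) XOR ((u IMPLIES v) AND (NOT v IMPLIES NOT z)))
Counterexample to F1=>F2 is where F1=1 and F2=0.
Evaluate each row (bits = u,v,w,z, MSB first):
  row 0 [0000]: F1=1 F2=1 -> F1&~F2 -> 0
  row 1 [0001]: F1=0 F2=1 -> F1&~F2 -> 0
  row 2 [0010]: F1=1 F2=1 -> F1&~F2 -> 0
  row 3 [0011]: F1=0 F2=1 -> F1&~F2 -> 0
  row 4 [0100]: F1=1 F2=1 -> F1&~F2 -> 0
  row 5 [0101]: F1=0 F2=0 -> F1&~F2 -> 0
  row 6 [0110]: F1=1 F2=1 -> F1&~F2 -> 0
  row 7 [0111]: F1=0 F2=0 -> F1&~F2 -> 0
  row 8 [1000]: F1=0 F2=1 -> F1&~F2 -> 0
  row 9 [1001]: F1=0 F2=1 -> F1&~F2 -> 0
  row 10 [1010]: F1=0 F2=1 -> F1&~F2 -> 0
  row 11 [1011]: F1=0 F2=1 -> F1&~F2 -> 0
  row 12 [1100]: F1=0 F2=0 -> F1&~F2 -> 0
  row 13 [1101]: F1=0 F2=0 -> F1&~F2 -> 0
  row 14 [1110]: F1=0 F2=0 -> F1&~F2 -> 0
  row 15 [1111]: F1=0 F2=0 -> F1&~F2 -> 0
Full result column, 4 rows per line (u,v fixed per line; w,z runs 00..11 left to right):
  rows 0-3 [u,v=00]: 0000  = hex 0
  rows 4-7 [u,v=01]: 0000  = hex 0
  rows 8-11 [u,v=10]: 0000  = hex 0
  rows 12-15 [u,v=11]: 0000  = hex 0
Counterexample vector (row 0 .. row 15) = 0000000000000000
Output column grouped in 4s = 0000 0000 0000 0000 = 0x0000
Convert to decimal digit by digit (value = value*16 + digit):
  0 -> 0
  0*16 + 0 = 0
  0*16 + 0 = 0
  0*16 + 0 = 0
Decimal = 0

0


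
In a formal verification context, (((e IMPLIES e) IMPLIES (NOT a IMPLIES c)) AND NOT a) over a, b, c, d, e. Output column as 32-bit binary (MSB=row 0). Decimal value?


Formula: (((e IMPLIES e) IMPLIES (NOT a IMPLIES c)) AND NOT a) over a, b, c, d, e (32 rows)
Evaluate each row (bits = a,b,c,d,e, MSB first):
  row 0 [00000]: (((0 IMPLIES 0) IMPLIES (NOT 0 IMPLIES 0)) AND NOT 0) -> 0
  row 1 [00001]: (((1 IMPLIES 1) IMPLIES (NOT 0 IMPLIES 0)) AND NOT 0) -> 0
  row 2 [00010]: (((0 IMPLIES 0) IMPLIES (NOT 0 IMPLIES 0)) AND NOT 0) -> 0
  row 3 [00011]: (((1 IMPLIES 1) IMPLIES (NOT 0 IMPLIES 0)) AND NOT 0) -> 0
  row 4 [00100]: (((0 IMPLIES 0) IMPLIES (NOT 0 IMPLIES 1)) AND NOT 0) -> 1
  row 5 [00101]: (((1 IMPLIES 1) IMPLIES (NOT 0 IMPLIES 1)) AND NOT 0) -> 1
  row 6 [00110]: (((0 IMPLIES 0) IMPLIES (NOT 0 IMPLIES 1)) AND NOT 0) -> 1
  row 7 [00111]: (((1 IMPLIES 1) IMPLIES (NOT 0 IMPLIES 1)) AND NOT 0) -> 1
  row 8 [01000]: (((0 IMPLIES 0) IMPLIES (NOT 0 IMPLIES 0)) AND NOT 0) -> 0
  row 9 [01001]: (((1 IMPLIES 1) IMPLIES (NOT 0 IMPLIES 0)) AND NOT 0) -> 0
  row 10 [01010]: (((0 IMPLIES 0) IMPLIES (NOT 0 IMPLIES 0)) AND NOT 0) -> 0
  row 11 [01011]: (((1 IMPLIES 1) IMPLIES (NOT 0 IMPLIES 0)) AND NOT 0) -> 0
  row 12 [01100]: (((0 IMPLIES 0) IMPLIES (NOT 0 IMPLIES 1)) AND NOT 0) -> 1
  row 13 [01101]: (((1 IMPLIES 1) IMPLIES (NOT 0 IMPLIES 1)) AND NOT 0) -> 1
  row 14 [01110]: (((0 IMPLIES 0) IMPLIES (NOT 0 IMPLIES 1)) AND NOT 0) -> 1
  row 15 [01111]: (((1 IMPLIES 1) IMPLIES (NOT 0 IMPLIES 1)) AND NOT 0) -> 1
  row 16 [10000]: (((0 IMPLIES 0) IMPLIES (NOT 1 IMPLIES 0)) AND NOT 1) -> 0
  row 17 [10001]: (((1 IMPLIES 1) IMPLIES (NOT 1 IMPLIES 0)) AND NOT 1) -> 0
  row 18 [10010]: (((0 IMPLIES 0) IMPLIES (NOT 1 IMPLIES 0)) AND NOT 1) -> 0
  row 19 [10011]: (((1 IMPLIES 1) IMPLIES (NOT 1 IMPLIES 0)) AND NOT 1) -> 0
  row 20 [10100]: (((0 IMPLIES 0) IMPLIES (NOT 1 IMPLIES 1)) AND NOT 1) -> 0
  row 21 [10101]: (((1 IMPLIES 1) IMPLIES (NOT 1 IMPLIES 1)) AND NOT 1) -> 0
  row 22 [10110]: (((0 IMPLIES 0) IMPLIES (NOT 1 IMPLIES 1)) AND NOT 1) -> 0
  row 23 [10111]: (((1 IMPLIES 1) IMPLIES (NOT 1 IMPLIES 1)) AND NOT 1) -> 0
  row 24 [11000]: (((0 IMPLIES 0) IMPLIES (NOT 1 IMPLIES 0)) AND NOT 1) -> 0
  row 25 [11001]: (((1 IMPLIES 1) IMPLIES (NOT 1 IMPLIES 0)) AND NOT 1) -> 0
  row 26 [11010]: (((0 IMPLIES 0) IMPLIES (NOT 1 IMPLIES 0)) AND NOT 1) -> 0
  row 27 [11011]: (((1 IMPLIES 1) IMPLIES (NOT 1 IMPLIES 0)) AND NOT 1) -> 0
  row 28 [11100]: (((0 IMPLIES 0) IMPLIES (NOT 1 IMPLIES 1)) AND NOT 1) -> 0
  row 29 [11101]: (((1 IMPLIES 1) IMPLIES (NOT 1 IMPLIES 1)) AND NOT 1) -> 0
  row 30 [11110]: (((0 IMPLIES 0) IMPLIES (NOT 1 IMPLIES 1)) AND NOT 1) -> 0
  row 31 [11111]: (((1 IMPLIES 1) IMPLIES (NOT 1 IMPLIES 1)) AND NOT 1) -> 0
Full result column, 4 rows per line (a,b,c fixed per line; d,e runs 00..11 left to right):
  rows 0-3 [a,b,c=000]: 0000  = hex 0
  rows 4-7 [a,b,c=001]: 1111  = hex F
  rows 8-11 [a,b,c=010]: 0000  = hex 0
  rows 12-15 [a,b,c=011]: 1111  = hex F
  rows 16-19 [a,b,c=100]: 0000  = hex 0
  rows 20-23 [a,b,c=101]: 0000  = hex 0
  rows 24-27 [a,b,c=110]: 0000  = hex 0
  rows 28-31 [a,b,c=111]: 0000  = hex 0
Output column (row 0 .. row 31) = 00001111000011110000000000000000
Output column grouped in 4s = 0000 1111 0000 1111 0000 0000 0000 0000 = 0x0F0F0000
Convert to decimal digit by digit (value = value*16 + digit):
  0 -> 0
  0*16 + 15 (F) = 15
  15*16 + 0 = 240
  240*16 + 15 (F) = 3855
  3855*16 + 0 = 61680
  61680*16 + 0 = 986880
  986880*16 + 0 = 15790080
  15790080*16 + 0 = 252641280
Decimal = 252641280

252641280


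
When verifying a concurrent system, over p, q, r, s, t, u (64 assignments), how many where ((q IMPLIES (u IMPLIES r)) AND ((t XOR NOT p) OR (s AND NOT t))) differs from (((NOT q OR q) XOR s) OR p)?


F1 = ((q IMPLIES (u IMPLIES r)) AND ((t XOR NOT p) OR (s AND NOT t)))
F2 = (((NOT q OR q) XOR s) OR p)
Evaluate both on each of 64 rows (bits = p,q,r,s,t,u):
  row 0 [000000]: F1=1 F2=1 -> 0
  row 1 [000001]: F1=1 F2=1 -> 0
  row 2 [000010]: F1=0 F2=1 (differ) -> 1
  row 3 [000011]: F1=0 F2=1 (differ) -> 1
  row 4 [000100]: F1=1 F2=0 (differ) -> 1
  (every remaining row is evaluated the same way; all 64 results are listed next)
Full result column, 8 rows per line (p,q,r fixed per line; s,t,u runs 000..111 left to right):
  rows 0-7 [p,q,r=000]: 00111100  (ones: 4)
  rows 8-15 [p,q,r=001]: 00111100  (ones: 4)
  rows 16-23 [p,q,r=010]: 01111000  (ones: 4)
  rows 24-31 [p,q,r=011]: 00111100  (ones: 4)
  rows 32-39 [p,q,r=100]: 11000000  (ones: 2)
  rows 40-47 [p,q,r=101]: 11000000  (ones: 2)
  rows 48-55 [p,q,r=110]: 11010101  (ones: 5)
  rows 56-63 [p,q,r=111]: 11000000  (ones: 2)
Disagreements = 4+4+4+4+2+2+5+2 = 27

27
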